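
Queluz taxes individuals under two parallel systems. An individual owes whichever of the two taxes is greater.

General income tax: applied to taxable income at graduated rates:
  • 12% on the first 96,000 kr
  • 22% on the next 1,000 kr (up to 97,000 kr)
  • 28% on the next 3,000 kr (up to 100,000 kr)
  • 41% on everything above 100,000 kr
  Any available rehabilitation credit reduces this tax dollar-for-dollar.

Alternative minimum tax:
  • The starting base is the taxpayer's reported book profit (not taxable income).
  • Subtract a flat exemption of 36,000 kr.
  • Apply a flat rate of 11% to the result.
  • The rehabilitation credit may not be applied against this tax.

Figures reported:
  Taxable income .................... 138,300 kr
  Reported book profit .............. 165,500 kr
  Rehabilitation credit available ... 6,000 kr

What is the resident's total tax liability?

22,283 kr

General income tax:
  96,000 kr × 12% = 11,520 kr
  1,000 kr × 22% = 220 kr
  3,000 kr × 28% = 840 kr
  38,300 kr × 41% = 15,703 kr
  → 28,283 kr
  Less rehabilitation credit 6,000 kr → 22,283 kr

Alternative minimum tax:
  Base (reported book profit): 165,500 kr
  Less exemption 36,000 kr → base 129,500 kr
  129,500 kr × 11% = 14,245 kr

22,283 kr > 14,245 kr, so the general income tax governs.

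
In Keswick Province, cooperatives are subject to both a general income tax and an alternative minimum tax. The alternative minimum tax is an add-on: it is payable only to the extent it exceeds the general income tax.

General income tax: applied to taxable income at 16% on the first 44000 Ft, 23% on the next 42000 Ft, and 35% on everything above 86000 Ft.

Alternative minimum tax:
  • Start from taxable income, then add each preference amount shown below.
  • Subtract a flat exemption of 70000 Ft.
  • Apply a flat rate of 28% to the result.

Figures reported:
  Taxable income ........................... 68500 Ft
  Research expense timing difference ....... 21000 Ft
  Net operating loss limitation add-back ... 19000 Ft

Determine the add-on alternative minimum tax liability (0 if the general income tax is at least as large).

General income tax:
  44000 Ft × 16% = 7040 Ft
  24500 Ft × 23% = 5635 Ft
  → 12675 Ft

Alternative minimum tax:
  Adjusted income: 68500 Ft + 21000 Ft + 19000 Ft = 108500 Ft
  Less exemption 70000 Ft → base 38500 Ft
  38500 Ft × 28% = 10780 Ft

10780 Ft ≤ 12675 Ft, so no add-on is due.

0 Ft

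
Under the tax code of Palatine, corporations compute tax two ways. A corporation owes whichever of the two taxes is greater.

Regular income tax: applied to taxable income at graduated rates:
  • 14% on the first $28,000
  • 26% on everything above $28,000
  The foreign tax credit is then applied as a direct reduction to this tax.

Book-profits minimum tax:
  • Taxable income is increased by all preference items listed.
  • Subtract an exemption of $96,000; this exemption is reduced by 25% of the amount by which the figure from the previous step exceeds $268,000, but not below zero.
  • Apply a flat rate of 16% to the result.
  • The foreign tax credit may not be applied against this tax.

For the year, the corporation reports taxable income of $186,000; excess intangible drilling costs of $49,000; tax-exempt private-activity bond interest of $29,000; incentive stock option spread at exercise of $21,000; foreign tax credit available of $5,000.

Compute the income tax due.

$40,000

Book-profits minimum tax:
  Adjusted income: $186,000 + $49,000 + $29,000 + $21,000 = $285,000
  Exemption: $96,000 − 25% × ($285,000 − $268,000) = $96,000 − $4,250 = $91,750
  Base: $285,000 − $91,750 = $193,250
  $193,250 × 16% = $30,920

Regular income tax:
  $28,000 × 14% = $3,920
  $158,000 × 26% = $41,080
  → $45,000
  Less foreign tax credit $5,000 → $40,000

$40,000 > $30,920, so the regular income tax governs.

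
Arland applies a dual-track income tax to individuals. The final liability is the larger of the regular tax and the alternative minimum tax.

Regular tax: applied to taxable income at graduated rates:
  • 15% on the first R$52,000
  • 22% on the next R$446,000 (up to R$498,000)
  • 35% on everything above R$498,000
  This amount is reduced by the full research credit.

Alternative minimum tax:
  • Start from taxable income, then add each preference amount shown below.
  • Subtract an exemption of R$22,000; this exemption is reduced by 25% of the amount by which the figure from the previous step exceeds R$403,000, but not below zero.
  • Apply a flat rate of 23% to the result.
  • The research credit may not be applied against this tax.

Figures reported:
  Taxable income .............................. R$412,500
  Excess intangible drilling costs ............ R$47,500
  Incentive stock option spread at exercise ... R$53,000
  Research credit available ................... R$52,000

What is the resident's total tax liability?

R$117,990

Regular tax:
  R$52,000 × 15% = R$7,800
  R$360,500 × 22% = R$79,310
  → R$87,110
  Less research credit R$52,000 → R$35,110

Alternative minimum tax:
  Adjusted income: R$412,500 + R$47,500 + R$53,000 = R$513,000
  Exemption: 25% × (R$513,000 − R$403,000) = R$27,500 ≥ R$22,000, so the exemption is fully phased out
  Base: R$513,000 − R$0 = R$513,000
  R$513,000 × 23% = R$117,990

R$117,990 > R$35,110, so the alternative minimum tax is the binding amount.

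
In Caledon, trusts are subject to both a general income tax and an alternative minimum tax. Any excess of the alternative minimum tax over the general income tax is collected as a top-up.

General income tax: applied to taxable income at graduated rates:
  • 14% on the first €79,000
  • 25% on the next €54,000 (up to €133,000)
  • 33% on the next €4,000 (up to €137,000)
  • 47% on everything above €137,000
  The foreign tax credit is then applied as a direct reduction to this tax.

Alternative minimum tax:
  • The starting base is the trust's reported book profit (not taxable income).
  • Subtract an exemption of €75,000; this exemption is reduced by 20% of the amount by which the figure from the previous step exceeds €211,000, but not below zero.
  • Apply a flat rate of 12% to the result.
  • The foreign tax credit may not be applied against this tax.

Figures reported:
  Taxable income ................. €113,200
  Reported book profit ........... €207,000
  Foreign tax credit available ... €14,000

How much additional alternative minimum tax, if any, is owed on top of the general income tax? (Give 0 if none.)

€10,230

General income tax:
  €79,000 × 14% = €11,060
  €34,200 × 25% = €8,550
  → €19,610
  Less foreign tax credit €14,000 → €5,610

Alternative minimum tax:
  Base (reported book profit): €207,000
  Exemption: €207,000 ≤ €211,000, so full €75,000 applies
  Base: €207,000 − €75,000 = €132,000
  €132,000 × 12% = €15,840

Excess of alternative minimum tax over general income tax: €15,840 − €5,610 = €10,230.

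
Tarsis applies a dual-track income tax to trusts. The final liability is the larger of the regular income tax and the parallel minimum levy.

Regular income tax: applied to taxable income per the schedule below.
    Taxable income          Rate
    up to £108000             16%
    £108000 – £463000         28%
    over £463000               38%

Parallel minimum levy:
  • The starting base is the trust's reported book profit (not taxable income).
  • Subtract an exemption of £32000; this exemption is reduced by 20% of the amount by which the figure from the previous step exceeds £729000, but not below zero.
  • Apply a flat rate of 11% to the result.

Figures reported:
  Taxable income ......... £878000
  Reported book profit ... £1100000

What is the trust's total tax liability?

£274380

Regular income tax:
  £108000 × 16% = £17280
  £355000 × 28% = £99400
  £415000 × 38% = £157700
  → £274380

Parallel minimum levy:
  Base (reported book profit): £1100000
  Exemption: 20% × (£1100000 − £729000) = £74200 ≥ £32000, so the exemption is fully phased out
  Base: £1100000 − £0 = £1100000
  £1100000 × 11% = £121000

£274380 > £121000, so the regular income tax governs.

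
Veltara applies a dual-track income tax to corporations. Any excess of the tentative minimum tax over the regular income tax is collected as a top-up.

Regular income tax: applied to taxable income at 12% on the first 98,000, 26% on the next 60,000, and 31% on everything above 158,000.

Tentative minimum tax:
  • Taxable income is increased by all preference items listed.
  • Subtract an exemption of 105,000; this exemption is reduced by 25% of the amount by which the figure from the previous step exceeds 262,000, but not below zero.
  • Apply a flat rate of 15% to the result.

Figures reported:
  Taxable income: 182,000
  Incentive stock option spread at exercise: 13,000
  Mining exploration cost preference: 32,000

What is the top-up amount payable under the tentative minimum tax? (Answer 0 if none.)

0

Tentative minimum tax:
  Adjusted income: 182,000 + 13,000 + 32,000 = 227,000
  Exemption: 227,000 ≤ 262,000, so full 105,000 applies
  Base: 227,000 − 105,000 = 122,000
  122,000 × 15% = 18,300

Regular income tax:
  98,000 × 12% = 11,760
  60,000 × 26% = 15,600
  24,000 × 31% = 7,440
  → 34,800

18,300 ≤ 34,800, so no add-on is due.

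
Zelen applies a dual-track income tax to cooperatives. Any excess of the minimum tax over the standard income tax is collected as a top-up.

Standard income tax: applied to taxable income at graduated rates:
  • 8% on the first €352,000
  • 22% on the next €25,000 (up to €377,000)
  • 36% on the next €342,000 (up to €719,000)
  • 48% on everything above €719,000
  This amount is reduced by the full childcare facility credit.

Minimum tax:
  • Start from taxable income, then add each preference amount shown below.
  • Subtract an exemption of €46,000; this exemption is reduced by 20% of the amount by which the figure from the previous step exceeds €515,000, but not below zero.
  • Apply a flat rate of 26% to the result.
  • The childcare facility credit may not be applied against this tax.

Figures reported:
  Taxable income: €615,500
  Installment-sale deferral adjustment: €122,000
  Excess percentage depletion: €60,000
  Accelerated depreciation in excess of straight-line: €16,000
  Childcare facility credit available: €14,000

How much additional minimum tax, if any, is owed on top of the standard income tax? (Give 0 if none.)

Minimum tax:
  Adjusted income: €615,500 + €122,000 + €60,000 + €16,000 = €813,500
  Exemption: 20% × (€813,500 − €515,000) = €59,700 ≥ €46,000, so the exemption is fully phased out
  Base: €813,500 − €0 = €813,500
  €813,500 × 26% = €211,510

Standard income tax:
  €352,000 × 8% = €28,160
  €25,000 × 22% = €5,500
  €238,500 × 36% = €85,860
  → €119,520
  Less childcare facility credit €14,000 → €105,520

Excess of minimum tax over standard income tax: €211,510 − €105,520 = €105,990.

€105,990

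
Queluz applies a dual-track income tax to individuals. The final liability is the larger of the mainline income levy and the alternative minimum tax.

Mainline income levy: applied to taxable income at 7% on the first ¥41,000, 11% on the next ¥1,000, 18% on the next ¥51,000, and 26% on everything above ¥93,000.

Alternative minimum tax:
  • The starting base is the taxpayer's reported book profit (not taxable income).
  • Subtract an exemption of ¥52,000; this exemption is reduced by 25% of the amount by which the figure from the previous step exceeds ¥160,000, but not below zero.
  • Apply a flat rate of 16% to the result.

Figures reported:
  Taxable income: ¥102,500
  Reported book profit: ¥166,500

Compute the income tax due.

Mainline income levy:
  ¥41,000 × 7% = ¥2,870
  ¥1,000 × 11% = ¥110
  ¥51,000 × 18% = ¥9,180
  ¥9,500 × 26% = ¥2,470
  → ¥14,630

Alternative minimum tax:
  Base (reported book profit): ¥166,500
  Exemption: ¥52,000 − 25% × (¥166,500 − ¥160,000) = ¥52,000 − ¥1,625 = ¥50,375
  Base: ¥166,500 − ¥50,375 = ¥116,125
  ¥116,125 × 16% = ¥18,580

¥18,580 > ¥14,630, so the alternative minimum tax is the binding amount.

¥18,580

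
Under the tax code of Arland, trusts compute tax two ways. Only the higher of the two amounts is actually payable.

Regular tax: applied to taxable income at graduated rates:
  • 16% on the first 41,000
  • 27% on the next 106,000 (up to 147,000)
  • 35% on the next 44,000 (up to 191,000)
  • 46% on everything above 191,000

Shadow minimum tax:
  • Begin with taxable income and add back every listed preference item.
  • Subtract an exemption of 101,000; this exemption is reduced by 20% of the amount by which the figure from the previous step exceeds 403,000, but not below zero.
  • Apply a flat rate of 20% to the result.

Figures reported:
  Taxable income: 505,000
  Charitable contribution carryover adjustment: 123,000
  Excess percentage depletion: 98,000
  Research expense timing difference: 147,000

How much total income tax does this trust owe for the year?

Regular tax:
  41,000 × 16% = 6,560
  106,000 × 27% = 28,620
  44,000 × 35% = 15,400
  314,000 × 46% = 144,440
  → 195,020

Shadow minimum tax:
  Adjusted income: 505,000 + 123,000 + 98,000 + 147,000 = 873,000
  Exemption: 101,000 − 20% × (873,000 − 403,000) = 101,000 − 94,000 = 7,000
  Base: 873,000 − 7,000 = 866,000
  866,000 × 20% = 173,200

195,020 > 173,200, so the regular tax governs.

195,020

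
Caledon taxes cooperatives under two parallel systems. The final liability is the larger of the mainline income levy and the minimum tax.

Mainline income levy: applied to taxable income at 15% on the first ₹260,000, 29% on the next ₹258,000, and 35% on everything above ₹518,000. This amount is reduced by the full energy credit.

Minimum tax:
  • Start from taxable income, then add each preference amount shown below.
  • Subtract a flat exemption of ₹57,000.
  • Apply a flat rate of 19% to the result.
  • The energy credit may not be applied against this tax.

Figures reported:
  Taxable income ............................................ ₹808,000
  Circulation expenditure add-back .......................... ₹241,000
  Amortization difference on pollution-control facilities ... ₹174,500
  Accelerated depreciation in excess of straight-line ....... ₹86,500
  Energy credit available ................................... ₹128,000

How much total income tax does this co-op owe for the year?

₹238,070

Mainline income levy:
  ₹260,000 × 15% = ₹39,000
  ₹258,000 × 29% = ₹74,820
  ₹290,000 × 35% = ₹101,500
  → ₹215,320
  Less energy credit ₹128,000 → ₹87,320

Minimum tax:
  Adjusted income: ₹808,000 + ₹241,000 + ₹174,500 + ₹86,500 = ₹1,310,000
  Less exemption ₹57,000 → base ₹1,253,000
  ₹1,253,000 × 19% = ₹238,070

₹238,070 > ₹87,320, so the minimum tax is the binding amount.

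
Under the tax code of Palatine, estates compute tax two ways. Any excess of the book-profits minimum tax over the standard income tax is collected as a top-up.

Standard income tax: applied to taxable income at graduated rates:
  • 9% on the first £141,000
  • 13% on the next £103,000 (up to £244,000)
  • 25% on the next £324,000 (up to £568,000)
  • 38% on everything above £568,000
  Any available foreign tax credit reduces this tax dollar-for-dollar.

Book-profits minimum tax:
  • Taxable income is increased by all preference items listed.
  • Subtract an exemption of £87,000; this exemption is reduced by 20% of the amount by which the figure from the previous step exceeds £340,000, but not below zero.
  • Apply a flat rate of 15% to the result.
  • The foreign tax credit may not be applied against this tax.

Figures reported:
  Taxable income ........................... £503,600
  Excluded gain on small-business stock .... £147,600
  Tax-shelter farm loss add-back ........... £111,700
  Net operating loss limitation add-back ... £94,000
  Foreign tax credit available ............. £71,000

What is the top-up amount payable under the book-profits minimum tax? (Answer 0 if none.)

£108,555

Book-profits minimum tax:
  Adjusted income: £503,600 + £147,600 + £111,700 + £94,000 = £856,900
  Exemption: 20% × (£856,900 − £340,000) = £103,380 ≥ £87,000, so the exemption is fully phased out
  Base: £856,900 − £0 = £856,900
  £856,900 × 15% = £128,535

Standard income tax:
  £141,000 × 9% = £12,690
  £103,000 × 13% = £13,390
  £259,600 × 25% = £64,900
  → £90,980
  Less foreign tax credit £71,000 → £19,980

Excess of book-profits minimum tax over standard income tax: £128,535 − £19,980 = £108,555.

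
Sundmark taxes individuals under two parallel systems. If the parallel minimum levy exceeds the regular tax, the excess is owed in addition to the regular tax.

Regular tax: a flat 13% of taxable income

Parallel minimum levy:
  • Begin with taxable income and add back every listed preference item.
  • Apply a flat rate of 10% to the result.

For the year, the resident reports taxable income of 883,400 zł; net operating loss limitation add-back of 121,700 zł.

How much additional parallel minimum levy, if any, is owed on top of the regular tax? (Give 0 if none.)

0 zł

Parallel minimum levy:
  Adjusted income: 883,400 zł + 121,700 zł = 1,005,100 zł
  1,005,100 zł × 10% = 100,510 zł

Regular tax:
  883,400 zł × 13% = 114,842 zł

100,510 zł ≤ 114,842 zł, so no add-on is due.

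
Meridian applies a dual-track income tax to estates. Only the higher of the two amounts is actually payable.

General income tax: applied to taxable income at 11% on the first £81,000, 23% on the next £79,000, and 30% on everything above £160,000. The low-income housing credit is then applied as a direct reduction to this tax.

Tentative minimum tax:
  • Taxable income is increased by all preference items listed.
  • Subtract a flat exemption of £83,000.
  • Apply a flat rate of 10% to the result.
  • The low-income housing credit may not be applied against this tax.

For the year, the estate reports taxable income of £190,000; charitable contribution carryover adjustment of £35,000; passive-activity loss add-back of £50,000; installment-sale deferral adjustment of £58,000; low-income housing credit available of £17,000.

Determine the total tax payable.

General income tax:
  £81,000 × 11% = £8,910
  £79,000 × 23% = £18,170
  £30,000 × 30% = £9,000
  → £36,080
  Less low-income housing credit £17,000 → £19,080

Tentative minimum tax:
  Adjusted income: £190,000 + £35,000 + £50,000 + £58,000 = £333,000
  Less exemption £83,000 → base £250,000
  £250,000 × 10% = £25,000

£25,000 > £19,080, so the tentative minimum tax is the binding amount.

£25,000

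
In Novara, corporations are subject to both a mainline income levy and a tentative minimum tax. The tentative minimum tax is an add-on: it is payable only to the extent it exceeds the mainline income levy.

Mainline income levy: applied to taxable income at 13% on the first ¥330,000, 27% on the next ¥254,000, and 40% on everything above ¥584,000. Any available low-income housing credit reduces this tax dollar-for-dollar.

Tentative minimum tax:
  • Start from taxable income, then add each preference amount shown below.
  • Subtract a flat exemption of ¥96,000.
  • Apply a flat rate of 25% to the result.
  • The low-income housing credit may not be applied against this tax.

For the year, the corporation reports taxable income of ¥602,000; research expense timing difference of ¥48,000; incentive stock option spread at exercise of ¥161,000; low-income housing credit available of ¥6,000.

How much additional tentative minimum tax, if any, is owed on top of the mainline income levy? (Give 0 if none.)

¥66,070

Tentative minimum tax:
  Adjusted income: ¥602,000 + ¥48,000 + ¥161,000 = ¥811,000
  Less exemption ¥96,000 → base ¥715,000
  ¥715,000 × 25% = ¥178,750

Mainline income levy:
  ¥330,000 × 13% = ¥42,900
  ¥254,000 × 27% = ¥68,580
  ¥18,000 × 40% = ¥7,200
  → ¥118,680
  Less low-income housing credit ¥6,000 → ¥112,680

Excess of tentative minimum tax over mainline income levy: ¥178,750 − ¥112,680 = ¥66,070.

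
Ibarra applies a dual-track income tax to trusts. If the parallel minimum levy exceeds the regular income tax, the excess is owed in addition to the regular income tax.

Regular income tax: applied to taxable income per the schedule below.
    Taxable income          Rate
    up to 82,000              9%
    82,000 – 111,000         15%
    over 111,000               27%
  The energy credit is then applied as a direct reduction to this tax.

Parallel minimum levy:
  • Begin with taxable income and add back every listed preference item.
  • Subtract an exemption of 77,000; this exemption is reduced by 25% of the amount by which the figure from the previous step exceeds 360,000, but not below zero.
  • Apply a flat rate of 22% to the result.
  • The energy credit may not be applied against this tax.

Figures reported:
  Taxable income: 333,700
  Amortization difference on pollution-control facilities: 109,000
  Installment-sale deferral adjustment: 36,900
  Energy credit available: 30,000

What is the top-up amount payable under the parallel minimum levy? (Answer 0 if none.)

53,291

Regular income tax:
  82,000 × 9% = 7,380
  29,000 × 15% = 4,350
  222,700 × 27% = 60,129
  → 71,859
  Less energy credit 30,000 → 41,859

Parallel minimum levy:
  Adjusted income: 333,700 + 109,000 + 36,900 = 479,600
  Exemption: 77,000 − 25% × (479,600 − 360,000) = 77,000 − 29,900 = 47,100
  Base: 479,600 − 47,100 = 432,500
  432,500 × 22% = 95,150

Excess of parallel minimum levy over regular income tax: 95,150 − 41,859 = 53,291.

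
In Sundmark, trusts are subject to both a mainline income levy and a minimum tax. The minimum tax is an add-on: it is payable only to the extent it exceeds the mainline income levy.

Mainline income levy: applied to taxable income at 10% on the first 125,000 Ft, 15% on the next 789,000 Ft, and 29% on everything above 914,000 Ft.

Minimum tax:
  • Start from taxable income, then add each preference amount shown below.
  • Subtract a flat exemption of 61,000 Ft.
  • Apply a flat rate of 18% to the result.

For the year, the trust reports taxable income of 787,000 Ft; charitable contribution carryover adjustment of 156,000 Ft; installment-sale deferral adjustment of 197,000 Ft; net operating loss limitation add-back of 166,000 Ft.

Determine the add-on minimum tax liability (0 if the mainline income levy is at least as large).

Minimum tax:
  Adjusted income: 787,000 Ft + 156,000 Ft + 197,000 Ft + 166,000 Ft = 1,306,000 Ft
  Less exemption 61,000 Ft → base 1,245,000 Ft
  1,245,000 Ft × 18% = 224,100 Ft

Mainline income levy:
  125,000 Ft × 10% = 12,500 Ft
  662,000 Ft × 15% = 99,300 Ft
  → 111,800 Ft

Excess of minimum tax over mainline income levy: 224,100 Ft − 111,800 Ft = 112,300 Ft.

112,300 Ft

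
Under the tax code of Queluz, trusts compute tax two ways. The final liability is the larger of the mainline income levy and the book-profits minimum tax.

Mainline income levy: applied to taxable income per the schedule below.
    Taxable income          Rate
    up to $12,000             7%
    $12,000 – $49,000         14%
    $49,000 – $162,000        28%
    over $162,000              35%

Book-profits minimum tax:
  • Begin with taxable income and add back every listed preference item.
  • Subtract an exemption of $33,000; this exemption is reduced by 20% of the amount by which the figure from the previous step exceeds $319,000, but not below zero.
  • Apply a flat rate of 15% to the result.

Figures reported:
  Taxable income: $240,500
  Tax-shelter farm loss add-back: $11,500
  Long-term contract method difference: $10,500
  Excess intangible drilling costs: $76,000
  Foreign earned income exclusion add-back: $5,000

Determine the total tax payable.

$65,135

Book-profits minimum tax:
  Adjusted income: $240,500 + $11,500 + $10,500 + $76,000 + $5,000 = $343,500
  Exemption: $33,000 − 20% × ($343,500 − $319,000) = $33,000 − $4,900 = $28,100
  Base: $343,500 − $28,100 = $315,400
  $315,400 × 15% = $47,310

Mainline income levy:
  $12,000 × 7% = $840
  $37,000 × 14% = $5,180
  $113,000 × 28% = $31,640
  $78,500 × 35% = $27,475
  → $65,135

$65,135 > $47,310, so the mainline income levy governs.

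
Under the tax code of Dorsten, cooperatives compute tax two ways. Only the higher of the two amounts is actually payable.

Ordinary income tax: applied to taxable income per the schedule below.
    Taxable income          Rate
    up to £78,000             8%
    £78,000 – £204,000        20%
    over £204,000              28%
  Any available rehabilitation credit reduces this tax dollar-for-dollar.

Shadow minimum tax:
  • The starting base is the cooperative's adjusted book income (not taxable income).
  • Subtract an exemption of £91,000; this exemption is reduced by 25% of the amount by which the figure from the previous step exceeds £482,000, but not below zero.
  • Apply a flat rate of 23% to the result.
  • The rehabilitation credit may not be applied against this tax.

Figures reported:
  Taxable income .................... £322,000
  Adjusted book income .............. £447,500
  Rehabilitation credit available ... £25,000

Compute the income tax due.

Shadow minimum tax:
  Base (adjusted book income): £447,500
  Exemption: £447,500 ≤ £482,000, so full £91,000 applies
  Base: £447,500 − £91,000 = £356,500
  £356,500 × 23% = £81,995

Ordinary income tax:
  £78,000 × 8% = £6,240
  £126,000 × 20% = £25,200
  £118,000 × 28% = £33,040
  → £64,480
  Less rehabilitation credit £25,000 → £39,480

£81,995 > £39,480, so the shadow minimum tax is the binding amount.

£81,995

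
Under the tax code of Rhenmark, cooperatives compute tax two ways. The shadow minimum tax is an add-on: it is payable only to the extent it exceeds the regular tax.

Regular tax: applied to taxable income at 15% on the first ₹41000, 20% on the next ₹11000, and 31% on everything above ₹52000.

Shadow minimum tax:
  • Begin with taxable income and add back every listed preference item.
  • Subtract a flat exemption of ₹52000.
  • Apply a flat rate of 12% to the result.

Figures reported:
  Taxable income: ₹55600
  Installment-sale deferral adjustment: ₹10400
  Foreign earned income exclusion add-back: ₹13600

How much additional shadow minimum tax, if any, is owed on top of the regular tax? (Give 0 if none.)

₹0

Regular tax:
  ₹41000 × 15% = ₹6150
  ₹11000 × 20% = ₹2200
  ₹3600 × 31% = ₹1116
  → ₹9466

Shadow minimum tax:
  Adjusted income: ₹55600 + ₹10400 + ₹13600 = ₹79600
  Less exemption ₹52000 → base ₹27600
  ₹27600 × 12% = ₹3312

₹3312 ≤ ₹9466, so no add-on is due.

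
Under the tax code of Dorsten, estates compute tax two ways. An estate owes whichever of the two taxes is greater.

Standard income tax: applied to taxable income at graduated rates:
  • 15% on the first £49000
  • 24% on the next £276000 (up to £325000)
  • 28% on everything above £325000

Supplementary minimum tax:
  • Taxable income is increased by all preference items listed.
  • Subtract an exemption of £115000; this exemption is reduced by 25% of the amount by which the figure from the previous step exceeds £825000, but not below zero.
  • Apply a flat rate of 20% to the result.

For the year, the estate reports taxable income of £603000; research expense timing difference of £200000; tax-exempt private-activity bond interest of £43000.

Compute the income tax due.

£151430

Standard income tax:
  £49000 × 15% = £7350
  £276000 × 24% = £66240
  £278000 × 28% = £77840
  → £151430

Supplementary minimum tax:
  Adjusted income: £603000 + £200000 + £43000 = £846000
  Exemption: £115000 − 25% × (£846000 − £825000) = £115000 − £5250 = £109750
  Base: £846000 − £109750 = £736250
  £736250 × 20% = £147250

£151430 > £147250, so the standard income tax governs.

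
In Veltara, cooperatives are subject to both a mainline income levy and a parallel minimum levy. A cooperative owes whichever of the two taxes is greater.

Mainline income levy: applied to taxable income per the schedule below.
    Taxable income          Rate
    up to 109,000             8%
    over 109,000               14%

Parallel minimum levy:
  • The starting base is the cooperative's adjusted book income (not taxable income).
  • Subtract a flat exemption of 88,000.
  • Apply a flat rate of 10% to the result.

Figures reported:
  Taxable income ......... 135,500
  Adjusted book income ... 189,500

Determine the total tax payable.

Parallel minimum levy:
  Base (adjusted book income): 189,500
  Less exemption 88,000 → base 101,500
  101,500 × 10% = 10,150

Mainline income levy:
  109,000 × 8% = 8,720
  26,500 × 14% = 3,710
  → 12,430

12,430 > 10,150, so the mainline income levy governs.

12,430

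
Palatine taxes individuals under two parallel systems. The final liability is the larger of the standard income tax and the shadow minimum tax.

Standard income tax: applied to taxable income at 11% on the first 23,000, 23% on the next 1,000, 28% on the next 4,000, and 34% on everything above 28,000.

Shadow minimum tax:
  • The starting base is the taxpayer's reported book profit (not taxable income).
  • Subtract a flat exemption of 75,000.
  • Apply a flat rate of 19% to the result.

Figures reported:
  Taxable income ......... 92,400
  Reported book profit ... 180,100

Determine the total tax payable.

25,776

Shadow minimum tax:
  Base (reported book profit): 180,100
  Less exemption 75,000 → base 105,100
  105,100 × 19% = 19,969

Standard income tax:
  23,000 × 11% = 2,530
  1,000 × 23% = 230
  4,000 × 28% = 1,120
  64,400 × 34% = 21,896
  → 25,776

25,776 > 19,969, so the standard income tax governs.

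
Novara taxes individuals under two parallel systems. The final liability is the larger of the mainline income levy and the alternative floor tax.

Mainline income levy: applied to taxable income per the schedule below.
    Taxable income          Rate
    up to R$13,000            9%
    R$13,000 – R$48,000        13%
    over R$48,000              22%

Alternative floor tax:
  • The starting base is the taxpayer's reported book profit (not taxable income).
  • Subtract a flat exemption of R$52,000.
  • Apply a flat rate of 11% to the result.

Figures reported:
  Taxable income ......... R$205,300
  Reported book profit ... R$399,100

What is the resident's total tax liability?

R$40,326

Alternative floor tax:
  Base (reported book profit): R$399,100
  Less exemption R$52,000 → base R$347,100
  R$347,100 × 11% = R$38,181

Mainline income levy:
  R$13,000 × 9% = R$1,170
  R$35,000 × 13% = R$4,550
  R$157,300 × 22% = R$34,606
  → R$40,326

R$40,326 > R$38,181, so the mainline income levy governs.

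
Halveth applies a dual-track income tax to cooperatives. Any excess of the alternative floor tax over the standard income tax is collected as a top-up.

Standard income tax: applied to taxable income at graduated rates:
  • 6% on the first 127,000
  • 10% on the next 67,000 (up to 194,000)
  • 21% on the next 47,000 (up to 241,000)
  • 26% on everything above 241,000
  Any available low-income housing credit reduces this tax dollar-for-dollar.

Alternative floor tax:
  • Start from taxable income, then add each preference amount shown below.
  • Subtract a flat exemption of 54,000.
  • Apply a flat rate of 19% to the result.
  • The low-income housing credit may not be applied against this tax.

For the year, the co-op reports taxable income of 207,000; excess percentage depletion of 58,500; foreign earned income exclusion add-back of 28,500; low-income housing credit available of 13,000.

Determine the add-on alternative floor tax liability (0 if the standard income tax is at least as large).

Alternative floor tax:
  Adjusted income: 207,000 + 58,500 + 28,500 = 294,000
  Less exemption 54,000 → base 240,000
  240,000 × 19% = 45,600

Standard income tax:
  127,000 × 6% = 7,620
  67,000 × 10% = 6,700
  13,000 × 21% = 2,730
  → 17,050
  Less low-income housing credit 13,000 → 4,050

Excess of alternative floor tax over standard income tax: 45,600 − 4,050 = 41,550.

41,550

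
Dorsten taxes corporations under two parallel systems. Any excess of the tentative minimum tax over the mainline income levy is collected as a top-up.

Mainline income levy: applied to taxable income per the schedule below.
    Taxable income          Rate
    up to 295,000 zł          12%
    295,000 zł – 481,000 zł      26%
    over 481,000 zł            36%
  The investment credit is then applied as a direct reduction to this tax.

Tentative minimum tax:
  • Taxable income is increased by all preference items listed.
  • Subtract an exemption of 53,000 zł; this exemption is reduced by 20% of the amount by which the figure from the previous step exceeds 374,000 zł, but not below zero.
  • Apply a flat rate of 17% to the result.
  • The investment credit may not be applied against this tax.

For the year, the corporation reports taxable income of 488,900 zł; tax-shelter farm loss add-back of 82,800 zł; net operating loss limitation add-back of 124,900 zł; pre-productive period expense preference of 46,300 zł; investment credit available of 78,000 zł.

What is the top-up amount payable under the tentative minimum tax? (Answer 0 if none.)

Mainline income levy:
  295,000 zł × 12% = 35,400 zł
  186,000 zł × 26% = 48,360 zł
  7,900 zł × 36% = 2,844 zł
  → 86,604 zł
  Less investment credit 78,000 zł → 8,604 zł

Tentative minimum tax:
  Adjusted income: 488,900 zł + 82,800 zł + 124,900 zł + 46,300 zł = 742,900 zł
  Exemption: 20% × (742,900 zł − 374,000 zł) = 73,780 zł ≥ 53,000 zł, so the exemption is fully phased out
  Base: 742,900 zł − 0 zł = 742,900 zł
  742,900 zł × 17% = 126,293 zł

Excess of tentative minimum tax over mainline income levy: 126,293 zł − 8,604 zł = 117,689 zł.

117,689 zł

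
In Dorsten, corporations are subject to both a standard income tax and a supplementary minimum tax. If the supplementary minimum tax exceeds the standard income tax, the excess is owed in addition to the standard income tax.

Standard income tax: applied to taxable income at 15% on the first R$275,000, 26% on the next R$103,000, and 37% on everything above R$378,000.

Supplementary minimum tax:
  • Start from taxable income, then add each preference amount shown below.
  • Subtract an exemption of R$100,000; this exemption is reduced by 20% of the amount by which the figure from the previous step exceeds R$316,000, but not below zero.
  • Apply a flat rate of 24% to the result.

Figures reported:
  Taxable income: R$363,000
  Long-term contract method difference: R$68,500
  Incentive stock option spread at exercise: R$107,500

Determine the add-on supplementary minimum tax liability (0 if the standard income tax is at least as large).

Standard income tax:
  R$275,000 × 15% = R$41,250
  R$88,000 × 26% = R$22,880
  → R$64,130

Supplementary minimum tax:
  Adjusted income: R$363,000 + R$68,500 + R$107,500 = R$539,000
  Exemption: R$100,000 − 20% × (R$539,000 − R$316,000) = R$100,000 − R$44,600 = R$55,400
  Base: R$539,000 − R$55,400 = R$483,600
  R$483,600 × 24% = R$116,064

Excess of supplementary minimum tax over standard income tax: R$116,064 − R$64,130 = R$51,934.

R$51,934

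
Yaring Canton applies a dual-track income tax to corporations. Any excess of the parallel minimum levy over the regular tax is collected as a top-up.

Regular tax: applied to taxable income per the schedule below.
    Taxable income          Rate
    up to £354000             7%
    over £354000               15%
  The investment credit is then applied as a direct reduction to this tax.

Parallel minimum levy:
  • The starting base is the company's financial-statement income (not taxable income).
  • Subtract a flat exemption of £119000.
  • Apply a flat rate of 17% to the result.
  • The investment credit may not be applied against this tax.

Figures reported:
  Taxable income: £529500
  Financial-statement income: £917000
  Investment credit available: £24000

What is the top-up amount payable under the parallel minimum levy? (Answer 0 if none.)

Regular tax:
  £354000 × 7% = £24780
  £175500 × 15% = £26325
  → £51105
  Less investment credit £24000 → £27105

Parallel minimum levy:
  Base (financial-statement income): £917000
  Less exemption £119000 → base £798000
  £798000 × 17% = £135660

Excess of parallel minimum levy over regular tax: £135660 − £27105 = £108555.

£108555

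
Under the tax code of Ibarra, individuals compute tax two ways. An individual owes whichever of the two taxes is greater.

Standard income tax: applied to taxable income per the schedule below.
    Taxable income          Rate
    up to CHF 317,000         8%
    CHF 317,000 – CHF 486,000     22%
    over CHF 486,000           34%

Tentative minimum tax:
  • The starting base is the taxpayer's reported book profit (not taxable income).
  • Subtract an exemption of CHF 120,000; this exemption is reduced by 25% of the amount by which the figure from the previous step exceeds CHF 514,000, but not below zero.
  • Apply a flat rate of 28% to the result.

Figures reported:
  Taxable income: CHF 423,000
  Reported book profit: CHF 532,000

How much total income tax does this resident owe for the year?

Standard income tax:
  CHF 317,000 × 8% = CHF 25,360
  CHF 106,000 × 22% = CHF 23,320
  → CHF 48,680

Tentative minimum tax:
  Base (reported book profit): CHF 532,000
  Exemption: CHF 120,000 − 25% × (CHF 532,000 − CHF 514,000) = CHF 120,000 − CHF 4,500 = CHF 115,500
  Base: CHF 532,000 − CHF 115,500 = CHF 416,500
  CHF 416,500 × 28% = CHF 116,620

CHF 116,620 > CHF 48,680, so the tentative minimum tax is the binding amount.

CHF 116,620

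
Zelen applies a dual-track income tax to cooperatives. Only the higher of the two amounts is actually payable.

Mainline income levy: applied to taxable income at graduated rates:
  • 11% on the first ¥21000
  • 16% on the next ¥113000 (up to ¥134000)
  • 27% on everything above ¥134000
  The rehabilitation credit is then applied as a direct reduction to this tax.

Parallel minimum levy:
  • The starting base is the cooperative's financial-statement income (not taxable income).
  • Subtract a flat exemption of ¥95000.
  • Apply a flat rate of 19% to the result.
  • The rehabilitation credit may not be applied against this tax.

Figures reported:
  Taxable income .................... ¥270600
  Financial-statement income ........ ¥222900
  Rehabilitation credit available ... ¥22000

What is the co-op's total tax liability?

¥35272

Mainline income levy:
  ¥21000 × 11% = ¥2310
  ¥113000 × 16% = ¥18080
  ¥136600 × 27% = ¥36882
  → ¥57272
  Less rehabilitation credit ¥22000 → ¥35272

Parallel minimum levy:
  Base (financial-statement income): ¥222900
  Less exemption ¥95000 → base ¥127900
  ¥127900 × 19% = ¥24301

¥35272 > ¥24301, so the mainline income levy governs.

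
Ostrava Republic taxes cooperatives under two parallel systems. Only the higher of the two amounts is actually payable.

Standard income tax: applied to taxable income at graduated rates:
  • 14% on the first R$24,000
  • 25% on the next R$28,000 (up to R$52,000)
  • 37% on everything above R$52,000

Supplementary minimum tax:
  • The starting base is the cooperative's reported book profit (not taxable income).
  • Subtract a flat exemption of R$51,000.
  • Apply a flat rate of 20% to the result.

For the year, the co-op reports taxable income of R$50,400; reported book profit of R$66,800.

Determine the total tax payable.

Supplementary minimum tax:
  Base (reported book profit): R$66,800
  Less exemption R$51,000 → base R$15,800
  R$15,800 × 20% = R$3,160

Standard income tax:
  R$24,000 × 14% = R$3,360
  R$26,400 × 25% = R$6,600
  → R$9,960

R$9,960 > R$3,160, so the standard income tax governs.

R$9,960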